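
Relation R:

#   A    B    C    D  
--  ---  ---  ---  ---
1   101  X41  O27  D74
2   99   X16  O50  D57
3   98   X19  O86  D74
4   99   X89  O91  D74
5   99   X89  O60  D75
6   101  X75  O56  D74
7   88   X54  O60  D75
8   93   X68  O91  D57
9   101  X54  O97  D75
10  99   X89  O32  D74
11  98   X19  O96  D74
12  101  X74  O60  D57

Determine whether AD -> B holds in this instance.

(A=101, D=D74): rows 1, 6 → B takes values {X41, X75} — violation
(A=99, D=D57): row 2 → B = X16 ✓
(A=98, D=D74): rows 3, 11 → B = X19, X19 ✓
(A=99, D=D74): rows 4, 10 → B = X89, X89 ✓
(A=99, D=D75): row 5 → B = X89 ✓
(A=88, D=D75): row 7 → B = X54 ✓
(A=93, D=D57): row 8 → B = X68 ✓
(A=101, D=D75): row 9 → B = X54 ✓
(A=101, D=D57): row 12 → B = X74 ✓
Two rows agree on AD but differ on B, so AD -> B does not hold.

No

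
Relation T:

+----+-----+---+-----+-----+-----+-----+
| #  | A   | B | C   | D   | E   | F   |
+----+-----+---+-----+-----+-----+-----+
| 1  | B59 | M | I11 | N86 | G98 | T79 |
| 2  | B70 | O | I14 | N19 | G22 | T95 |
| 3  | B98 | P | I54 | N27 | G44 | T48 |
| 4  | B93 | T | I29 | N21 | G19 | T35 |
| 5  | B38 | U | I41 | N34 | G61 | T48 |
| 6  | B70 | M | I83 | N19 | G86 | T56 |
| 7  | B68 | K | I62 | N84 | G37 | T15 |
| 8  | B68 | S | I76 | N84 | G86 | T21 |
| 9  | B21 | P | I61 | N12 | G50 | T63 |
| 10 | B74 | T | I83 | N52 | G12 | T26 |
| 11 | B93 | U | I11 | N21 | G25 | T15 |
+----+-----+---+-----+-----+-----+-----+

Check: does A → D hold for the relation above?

A=B59: row 1 → D = N86 ✓
A=B70: rows 2, 6 → D = N19, N19 ✓
A=B98: row 3 → D = N27 ✓
A=B93: rows 4, 11 → D = N21, N21 ✓
A=B38: row 5 → D = N34 ✓
A=B68: rows 7, 8 → D = N84, N84 ✓
A=B21: row 9 → D = N12 ✓
A=B74: row 10 → D = N52 ✓
Every A value is associated with a single D value, so A → D holds.

Yes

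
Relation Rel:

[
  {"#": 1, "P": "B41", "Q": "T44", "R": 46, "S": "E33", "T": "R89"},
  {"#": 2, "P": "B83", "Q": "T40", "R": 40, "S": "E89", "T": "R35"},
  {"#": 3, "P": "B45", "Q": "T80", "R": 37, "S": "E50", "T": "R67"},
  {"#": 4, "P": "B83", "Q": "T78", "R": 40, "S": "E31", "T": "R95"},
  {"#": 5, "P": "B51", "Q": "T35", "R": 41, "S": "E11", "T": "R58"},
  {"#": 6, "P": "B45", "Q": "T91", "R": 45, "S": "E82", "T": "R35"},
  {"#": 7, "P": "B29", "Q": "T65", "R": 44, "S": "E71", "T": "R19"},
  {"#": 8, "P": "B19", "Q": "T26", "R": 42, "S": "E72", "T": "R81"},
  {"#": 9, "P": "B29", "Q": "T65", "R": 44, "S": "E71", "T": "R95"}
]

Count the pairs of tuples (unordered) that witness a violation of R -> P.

R=40: all 2 rows agree on P — 0 pairs.
R=44: all 2 rows agree on P — 0 pairs.

0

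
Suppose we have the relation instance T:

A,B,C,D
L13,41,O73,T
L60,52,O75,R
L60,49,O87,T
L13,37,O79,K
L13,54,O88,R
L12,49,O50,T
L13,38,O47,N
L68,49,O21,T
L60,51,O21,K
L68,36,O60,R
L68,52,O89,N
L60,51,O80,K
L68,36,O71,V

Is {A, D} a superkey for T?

No

Two distinct rows share (A=L60, D=K), so {A, D} does not determine every attribute — not a superkey.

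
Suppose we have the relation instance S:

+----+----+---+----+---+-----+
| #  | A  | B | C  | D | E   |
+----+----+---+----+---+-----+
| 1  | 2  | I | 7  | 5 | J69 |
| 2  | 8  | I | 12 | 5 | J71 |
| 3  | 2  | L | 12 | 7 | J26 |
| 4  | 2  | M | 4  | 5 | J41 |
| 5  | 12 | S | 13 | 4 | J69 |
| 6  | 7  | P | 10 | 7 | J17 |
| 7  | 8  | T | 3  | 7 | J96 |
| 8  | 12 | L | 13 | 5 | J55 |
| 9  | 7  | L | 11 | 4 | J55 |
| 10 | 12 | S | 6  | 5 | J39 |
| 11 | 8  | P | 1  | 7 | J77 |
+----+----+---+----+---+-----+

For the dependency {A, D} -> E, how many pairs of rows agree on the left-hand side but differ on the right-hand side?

(A=2, D=5): violating pairs (1,4) — 1 pair.
(A=8, D=7): violating pairs (7,11) — 1 pair.
(A=12, D=5): violating pairs (8,10) — 1 pair.

3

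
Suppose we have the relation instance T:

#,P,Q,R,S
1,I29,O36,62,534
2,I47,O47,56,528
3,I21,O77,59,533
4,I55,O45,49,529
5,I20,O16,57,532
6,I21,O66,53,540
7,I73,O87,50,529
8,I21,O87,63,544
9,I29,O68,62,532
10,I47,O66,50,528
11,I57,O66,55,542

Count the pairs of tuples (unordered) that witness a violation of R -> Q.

2

R=62: violating pairs (1,9) — 1 pair.
R=50: violating pairs (7,10) — 1 pair.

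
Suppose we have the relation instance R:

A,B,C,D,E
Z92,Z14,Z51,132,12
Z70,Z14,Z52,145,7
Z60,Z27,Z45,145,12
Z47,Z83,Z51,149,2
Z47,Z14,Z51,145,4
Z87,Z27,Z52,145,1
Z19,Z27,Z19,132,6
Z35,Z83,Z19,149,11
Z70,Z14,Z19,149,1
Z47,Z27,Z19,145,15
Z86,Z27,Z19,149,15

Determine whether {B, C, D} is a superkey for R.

Yes

All 11 rows have distinct {B, C, D} values, so {B, C, D} → (all attributes) holds and {B, C, D} is a superkey.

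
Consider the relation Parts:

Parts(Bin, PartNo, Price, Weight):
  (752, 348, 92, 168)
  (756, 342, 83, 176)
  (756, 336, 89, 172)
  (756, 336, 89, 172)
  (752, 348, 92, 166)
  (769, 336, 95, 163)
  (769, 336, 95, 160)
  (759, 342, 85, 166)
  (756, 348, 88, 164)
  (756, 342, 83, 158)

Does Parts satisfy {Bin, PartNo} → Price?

Yes

(Bin=752, PartNo=348): 2 rows → Price = 92, 92 ✓
(Bin=756, PartNo=342): 2 rows → Price = 83, 83 ✓
(Bin=756, PartNo=336): 2 rows → Price = 89, 89 ✓
(Bin=769, PartNo=336): 2 rows → Price = 95, 95 ✓
(Bin=759, PartNo=342): 1 row → Price = 85 ✓
(Bin=756, PartNo=348): 1 row → Price = 88 ✓
Every {Bin, PartNo} value is associated with a single Price value, so {Bin, PartNo} → Price holds.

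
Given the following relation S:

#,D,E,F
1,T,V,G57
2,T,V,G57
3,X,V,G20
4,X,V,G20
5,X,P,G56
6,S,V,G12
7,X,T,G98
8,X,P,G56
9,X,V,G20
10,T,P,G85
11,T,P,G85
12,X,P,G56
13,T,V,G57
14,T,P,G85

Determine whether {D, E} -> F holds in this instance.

(D=T, E=V): rows 1, 2, 13 → F = G57, G57, G57 ✓
(D=X, E=V): rows 3, 4, 9 → F = G20, G20, G20 ✓
(D=X, E=P): rows 5, 8, 12 → F = G56, G56, G56 ✓
(D=S, E=V): row 6 → F = G12 ✓
(D=X, E=T): row 7 → F = G98 ✓
(D=T, E=P): rows 10, 11, 14 → F = G85, G85, G85 ✓
Every {D, E} value is associated with a single F value, so {D, E} -> F holds.

Yes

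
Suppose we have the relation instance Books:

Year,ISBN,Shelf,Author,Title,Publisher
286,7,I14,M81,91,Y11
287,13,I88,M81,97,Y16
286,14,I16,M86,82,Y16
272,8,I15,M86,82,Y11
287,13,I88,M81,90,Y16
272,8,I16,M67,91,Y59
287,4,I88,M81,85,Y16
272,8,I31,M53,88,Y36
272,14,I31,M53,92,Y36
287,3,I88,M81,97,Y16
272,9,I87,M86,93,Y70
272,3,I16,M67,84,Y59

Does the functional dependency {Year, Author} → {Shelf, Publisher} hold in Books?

(Year=286, Author=M81): 1 row → {Shelf,Publisher} = (I14, Y11) ✓
(Year=287, Author=M81): 4 rows → {Shelf,Publisher} = (I88, Y16), (I88, Y16), (I88, Y16), (I88, Y16) ✓
(Year=286, Author=M86): 1 row → {Shelf,Publisher} = (I16, Y16) ✓
(Year=272, Author=M86): 2 rows → {Shelf,Publisher} takes values {(I15, Y11), (I87, Y70)} — violation
(Year=272, Author=M67): 2 rows → {Shelf,Publisher} = (I16, Y59), (I16, Y59) ✓
(Year=272, Author=M53): 2 rows → {Shelf,Publisher} = (I31, Y36), (I31, Y36) ✓
Two rows agree on {Year, Author} but differ on {Shelf, Publisher}, so {Year, Author} → {Shelf, Publisher} does not hold.

No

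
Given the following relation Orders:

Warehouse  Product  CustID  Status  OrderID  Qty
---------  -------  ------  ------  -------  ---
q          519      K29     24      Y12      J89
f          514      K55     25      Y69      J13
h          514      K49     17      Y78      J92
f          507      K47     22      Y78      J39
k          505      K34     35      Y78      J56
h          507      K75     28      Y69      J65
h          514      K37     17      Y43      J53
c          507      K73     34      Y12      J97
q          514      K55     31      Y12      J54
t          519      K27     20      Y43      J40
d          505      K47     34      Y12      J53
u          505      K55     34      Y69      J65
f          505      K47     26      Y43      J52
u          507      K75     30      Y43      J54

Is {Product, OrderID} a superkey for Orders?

Yes

All 14 rows have distinct {Product, OrderID} values, so {Product, OrderID} → (all attributes) holds and {Product, OrderID} is a superkey.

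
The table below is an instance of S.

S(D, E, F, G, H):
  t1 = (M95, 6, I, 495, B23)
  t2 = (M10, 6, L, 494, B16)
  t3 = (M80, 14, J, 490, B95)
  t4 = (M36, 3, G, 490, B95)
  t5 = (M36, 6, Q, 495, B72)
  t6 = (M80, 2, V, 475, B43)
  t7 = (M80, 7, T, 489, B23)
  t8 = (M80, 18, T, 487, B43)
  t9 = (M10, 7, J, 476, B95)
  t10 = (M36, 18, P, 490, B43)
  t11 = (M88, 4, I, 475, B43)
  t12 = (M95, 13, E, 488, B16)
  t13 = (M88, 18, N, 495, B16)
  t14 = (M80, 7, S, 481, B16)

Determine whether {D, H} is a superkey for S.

No

Rows 6 and 8 have the same {D, H} value (D=M80, H=B43) but are distinct tuples, so {D, H} does not determine every attribute — not a superkey.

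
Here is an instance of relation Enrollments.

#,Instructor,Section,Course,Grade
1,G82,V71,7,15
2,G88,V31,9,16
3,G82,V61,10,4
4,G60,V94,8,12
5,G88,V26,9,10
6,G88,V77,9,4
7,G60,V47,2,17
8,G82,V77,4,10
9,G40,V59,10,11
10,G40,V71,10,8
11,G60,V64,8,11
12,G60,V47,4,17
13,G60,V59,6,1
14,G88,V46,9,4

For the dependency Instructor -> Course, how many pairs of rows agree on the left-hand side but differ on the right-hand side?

12

Instructor=G82: violating pairs (1,3), (1,8), (3,8) — 3 pairs.
Instructor=G88: all 4 rows agree on Course — 0 pairs.
Instructor=G60: violating pairs (4,7), (4,12), (4,13), (7,11), (7,12), (7,13), (11,12), (11,13), (12,13) — 9 pairs.
Instructor=G40: all 2 rows agree on Course — 0 pairs.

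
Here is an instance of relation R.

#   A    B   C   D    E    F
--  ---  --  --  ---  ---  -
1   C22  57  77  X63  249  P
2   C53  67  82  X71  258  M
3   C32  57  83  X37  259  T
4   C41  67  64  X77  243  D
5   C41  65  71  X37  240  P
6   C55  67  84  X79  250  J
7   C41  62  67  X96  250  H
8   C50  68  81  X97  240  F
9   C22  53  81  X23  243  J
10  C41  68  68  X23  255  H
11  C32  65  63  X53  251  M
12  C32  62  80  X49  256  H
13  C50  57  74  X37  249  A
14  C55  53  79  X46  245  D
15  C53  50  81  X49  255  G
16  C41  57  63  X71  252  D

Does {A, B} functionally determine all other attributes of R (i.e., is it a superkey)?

Yes

All 16 rows have distinct {A, B} values, so {A, B} → (all attributes) holds and {A, B} is a superkey.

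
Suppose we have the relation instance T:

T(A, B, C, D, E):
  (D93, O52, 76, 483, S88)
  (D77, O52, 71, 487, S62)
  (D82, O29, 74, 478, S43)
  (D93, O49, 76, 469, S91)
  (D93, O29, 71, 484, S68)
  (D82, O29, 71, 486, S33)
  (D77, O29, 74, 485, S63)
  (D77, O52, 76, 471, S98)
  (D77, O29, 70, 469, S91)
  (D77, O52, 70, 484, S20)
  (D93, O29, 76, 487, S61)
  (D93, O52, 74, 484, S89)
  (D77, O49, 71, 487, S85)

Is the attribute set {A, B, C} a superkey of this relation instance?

Yes

All 13 rows have distinct {A, B, C} values, so {A, B, C} → (all attributes) holds and {A, B, C} is a superkey.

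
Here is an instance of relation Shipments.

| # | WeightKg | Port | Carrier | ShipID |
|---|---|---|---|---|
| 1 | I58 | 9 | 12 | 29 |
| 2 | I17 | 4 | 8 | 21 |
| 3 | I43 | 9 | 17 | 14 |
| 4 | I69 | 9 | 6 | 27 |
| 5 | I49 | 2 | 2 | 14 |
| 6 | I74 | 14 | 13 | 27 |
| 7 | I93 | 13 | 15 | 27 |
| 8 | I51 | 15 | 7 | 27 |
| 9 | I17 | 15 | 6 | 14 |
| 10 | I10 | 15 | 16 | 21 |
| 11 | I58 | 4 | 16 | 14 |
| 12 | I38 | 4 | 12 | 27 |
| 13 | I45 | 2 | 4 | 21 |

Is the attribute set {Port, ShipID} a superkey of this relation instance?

Yes

All 13 rows have distinct {Port, ShipID} values, so {Port, ShipID} → (all attributes) holds and {Port, ShipID} is a superkey.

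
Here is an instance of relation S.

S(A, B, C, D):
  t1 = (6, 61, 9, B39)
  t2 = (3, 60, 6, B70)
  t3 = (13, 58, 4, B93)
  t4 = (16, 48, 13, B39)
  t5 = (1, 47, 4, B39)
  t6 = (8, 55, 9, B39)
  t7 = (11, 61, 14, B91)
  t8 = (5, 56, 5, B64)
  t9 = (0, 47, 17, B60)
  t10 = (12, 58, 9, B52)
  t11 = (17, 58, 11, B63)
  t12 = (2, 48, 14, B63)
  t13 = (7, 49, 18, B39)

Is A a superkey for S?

Yes

All 13 rows have distinct A values, so A → (all attributes) holds and A is a superkey.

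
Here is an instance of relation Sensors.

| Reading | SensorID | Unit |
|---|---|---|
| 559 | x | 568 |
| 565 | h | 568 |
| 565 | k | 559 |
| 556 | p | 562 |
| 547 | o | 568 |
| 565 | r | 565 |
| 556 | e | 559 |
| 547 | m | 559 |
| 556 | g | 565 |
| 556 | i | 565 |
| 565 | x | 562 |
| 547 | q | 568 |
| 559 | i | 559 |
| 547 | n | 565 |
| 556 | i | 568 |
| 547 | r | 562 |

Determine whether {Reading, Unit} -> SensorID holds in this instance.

(Reading=559, Unit=568): 1 row → SensorID = x ✓
(Reading=565, Unit=568): 1 row → SensorID = h ✓
(Reading=565, Unit=559): 1 row → SensorID = k ✓
(Reading=556, Unit=562): 1 row → SensorID = p ✓
(Reading=547, Unit=568): 2 rows → SensorID takes values {o, q} — violation
(Reading=565, Unit=565): 1 row → SensorID = r ✓
(Reading=556, Unit=559): 1 row → SensorID = e ✓
(Reading=547, Unit=559): 1 row → SensorID = m ✓
(Reading=556, Unit=565): 2 rows → SensorID takes values {g, i} — violation
(Reading=565, Unit=562): 1 row → SensorID = x ✓
(Reading=559, Unit=559): 1 row → SensorID = i ✓
(Reading=547, Unit=565): 1 row → SensorID = n ✓
(Reading=556, Unit=568): 1 row → SensorID = i ✓
(Reading=547, Unit=562): 1 row → SensorID = r ✓
Two rows agree on {Reading, Unit} but differ on SensorID, so {Reading, Unit} -> SensorID does not hold.

No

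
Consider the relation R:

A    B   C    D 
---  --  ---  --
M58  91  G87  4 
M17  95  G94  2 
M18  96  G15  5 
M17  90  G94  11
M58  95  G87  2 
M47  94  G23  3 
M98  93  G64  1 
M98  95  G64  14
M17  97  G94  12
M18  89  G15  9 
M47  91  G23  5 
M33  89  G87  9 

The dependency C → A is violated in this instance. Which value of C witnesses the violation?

C=G87: 3 rows → A takes values {M58, M33} — violation
C=G94: 3 rows → A = M17, M17, M17 ✓
C=G15: 2 rows → A = M18, M18 ✓
C=G23: 2 rows → A = M47, M47 ✓
C=G64: 2 rows → A = M98, M98 ✓
The only C value with inconsistent A is C=G87.

G87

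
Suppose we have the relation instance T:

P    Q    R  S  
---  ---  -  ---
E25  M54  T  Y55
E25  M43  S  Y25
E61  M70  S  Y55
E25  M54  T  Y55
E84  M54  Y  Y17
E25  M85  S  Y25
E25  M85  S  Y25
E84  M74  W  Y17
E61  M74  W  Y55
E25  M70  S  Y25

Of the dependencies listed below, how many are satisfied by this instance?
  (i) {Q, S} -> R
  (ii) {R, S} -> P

(i) {Q, S} -> R: every LHS value maps to a single RHS value — holds.
(ii) {R, S} -> P: every LHS value maps to a single RHS value — holds.
2 of the 2 dependencies hold.

2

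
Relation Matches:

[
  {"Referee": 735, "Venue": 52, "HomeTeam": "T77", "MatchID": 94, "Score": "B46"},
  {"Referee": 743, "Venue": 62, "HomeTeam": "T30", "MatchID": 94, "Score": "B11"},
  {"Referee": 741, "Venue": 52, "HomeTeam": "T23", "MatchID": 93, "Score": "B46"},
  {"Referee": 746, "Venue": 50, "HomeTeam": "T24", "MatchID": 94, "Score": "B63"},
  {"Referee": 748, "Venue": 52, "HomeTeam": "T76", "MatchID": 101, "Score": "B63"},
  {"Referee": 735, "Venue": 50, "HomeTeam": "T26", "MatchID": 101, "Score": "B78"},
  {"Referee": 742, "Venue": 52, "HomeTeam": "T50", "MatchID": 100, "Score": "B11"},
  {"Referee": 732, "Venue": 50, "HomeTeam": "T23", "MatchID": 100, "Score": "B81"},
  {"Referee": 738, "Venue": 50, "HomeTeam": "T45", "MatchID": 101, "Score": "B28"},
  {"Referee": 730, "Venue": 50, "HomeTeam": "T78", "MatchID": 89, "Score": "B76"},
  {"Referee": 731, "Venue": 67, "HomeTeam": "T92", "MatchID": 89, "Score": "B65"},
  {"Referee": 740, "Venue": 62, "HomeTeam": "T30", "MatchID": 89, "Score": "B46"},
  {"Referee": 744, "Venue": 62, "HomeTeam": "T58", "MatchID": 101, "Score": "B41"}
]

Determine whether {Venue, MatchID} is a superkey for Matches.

No

Two distinct rows share (Venue=50, MatchID=101), so {Venue, MatchID} does not determine every attribute — not a superkey.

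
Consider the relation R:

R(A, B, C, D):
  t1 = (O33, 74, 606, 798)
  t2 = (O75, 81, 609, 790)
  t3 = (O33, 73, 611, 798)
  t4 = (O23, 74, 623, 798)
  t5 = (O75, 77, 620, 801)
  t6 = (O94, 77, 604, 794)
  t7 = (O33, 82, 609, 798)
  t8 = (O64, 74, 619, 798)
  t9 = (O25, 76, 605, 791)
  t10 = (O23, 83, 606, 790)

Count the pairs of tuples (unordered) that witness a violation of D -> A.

D=798: violating pairs (1,4), (1,8), (3,4), (3,8), (4,7), (4,8), (7,8) — 7 pairs.
D=790: violating pairs (2,10) — 1 pair.

8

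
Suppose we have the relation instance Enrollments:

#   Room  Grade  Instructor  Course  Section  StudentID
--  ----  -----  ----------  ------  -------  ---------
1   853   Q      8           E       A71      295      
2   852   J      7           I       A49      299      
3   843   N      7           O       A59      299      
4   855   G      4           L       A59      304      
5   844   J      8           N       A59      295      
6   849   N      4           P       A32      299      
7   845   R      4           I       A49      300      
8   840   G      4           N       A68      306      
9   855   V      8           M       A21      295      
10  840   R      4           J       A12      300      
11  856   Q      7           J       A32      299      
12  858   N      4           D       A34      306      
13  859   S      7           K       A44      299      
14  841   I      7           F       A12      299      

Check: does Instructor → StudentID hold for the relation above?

No

Instructor=8: rows 1, 5, 9 → StudentID = 295, 295, 295 ✓
Instructor=7: rows 2, 3, 11, 13, 14 → StudentID = 299, 299, 299, 299, 299 ✓
Instructor=4: rows 4, 6, 7, 8, 10, 12 → StudentID takes values {304, 299, 300, 306} — violation
Two rows agree on Instructor but differ on StudentID, so Instructor → StudentID does not hold.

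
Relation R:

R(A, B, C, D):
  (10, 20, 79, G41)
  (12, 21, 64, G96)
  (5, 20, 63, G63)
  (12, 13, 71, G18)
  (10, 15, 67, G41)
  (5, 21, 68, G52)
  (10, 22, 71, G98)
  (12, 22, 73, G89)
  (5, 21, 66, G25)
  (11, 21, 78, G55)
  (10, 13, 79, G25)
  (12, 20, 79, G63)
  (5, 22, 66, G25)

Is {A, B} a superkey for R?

No

Two distinct rows share (A=5, B=21), so {A, B} does not determine every attribute — not a superkey.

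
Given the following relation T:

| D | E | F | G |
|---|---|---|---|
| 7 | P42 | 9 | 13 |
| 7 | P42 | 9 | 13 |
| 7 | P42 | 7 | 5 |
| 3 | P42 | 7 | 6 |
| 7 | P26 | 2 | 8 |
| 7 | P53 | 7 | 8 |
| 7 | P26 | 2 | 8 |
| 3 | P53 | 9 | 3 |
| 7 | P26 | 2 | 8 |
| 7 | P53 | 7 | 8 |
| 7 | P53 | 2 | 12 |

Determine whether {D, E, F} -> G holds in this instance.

(D=7, E=P42, F=9): 2 rows → G = 13, 13 ✓
(D=7, E=P42, F=7): 1 row → G = 5 ✓
(D=3, E=P42, F=7): 1 row → G = 6 ✓
(D=7, E=P26, F=2): 3 rows → G = 8, 8, 8 ✓
(D=7, E=P53, F=7): 2 rows → G = 8, 8 ✓
(D=3, E=P53, F=9): 1 row → G = 3 ✓
(D=7, E=P53, F=2): 1 row → G = 12 ✓
Every {D, E, F} value is associated with a single G value, so {D, E, F} -> G holds.

Yes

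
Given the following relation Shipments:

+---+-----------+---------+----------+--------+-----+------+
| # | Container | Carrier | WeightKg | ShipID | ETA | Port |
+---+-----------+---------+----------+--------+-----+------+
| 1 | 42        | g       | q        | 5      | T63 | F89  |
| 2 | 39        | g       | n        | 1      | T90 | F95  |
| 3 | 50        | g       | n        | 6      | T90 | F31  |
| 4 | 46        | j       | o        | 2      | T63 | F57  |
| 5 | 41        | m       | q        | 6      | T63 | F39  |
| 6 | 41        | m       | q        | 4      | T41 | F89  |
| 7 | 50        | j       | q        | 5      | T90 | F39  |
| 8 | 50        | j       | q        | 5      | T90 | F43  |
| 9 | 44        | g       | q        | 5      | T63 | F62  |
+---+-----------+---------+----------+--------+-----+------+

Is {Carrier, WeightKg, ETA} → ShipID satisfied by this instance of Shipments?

(Carrier=g, WeightKg=q, ETA=T63): rows 1, 9 → ShipID = 5, 5 ✓
(Carrier=g, WeightKg=n, ETA=T90): rows 2, 3 → ShipID takes values {1, 6} — violation
(Carrier=j, WeightKg=o, ETA=T63): row 4 → ShipID = 2 ✓
(Carrier=m, WeightKg=q, ETA=T63): row 5 → ShipID = 6 ✓
(Carrier=m, WeightKg=q, ETA=T41): row 6 → ShipID = 4 ✓
(Carrier=j, WeightKg=q, ETA=T90): rows 7, 8 → ShipID = 5, 5 ✓
Two rows agree on {Carrier, WeightKg, ETA} but differ on ShipID, so {Carrier, WeightKg, ETA} → ShipID does not hold.

No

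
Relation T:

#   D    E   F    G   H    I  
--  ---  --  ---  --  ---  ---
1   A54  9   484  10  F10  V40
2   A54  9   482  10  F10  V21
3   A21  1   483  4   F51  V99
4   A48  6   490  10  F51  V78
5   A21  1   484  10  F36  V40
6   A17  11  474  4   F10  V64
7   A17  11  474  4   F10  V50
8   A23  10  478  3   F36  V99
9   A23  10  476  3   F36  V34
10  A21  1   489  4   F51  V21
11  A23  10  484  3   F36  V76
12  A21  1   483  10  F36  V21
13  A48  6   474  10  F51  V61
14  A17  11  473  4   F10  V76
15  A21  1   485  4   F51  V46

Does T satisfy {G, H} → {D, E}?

Yes

(G=10, H=F10): rows 1, 2 → {D,E} = (A54, 9), (A54, 9) ✓
(G=4, H=F51): rows 3, 10, 15 → {D,E} = (A21, 1), (A21, 1), (A21, 1) ✓
(G=10, H=F51): rows 4, 13 → {D,E} = (A48, 6), (A48, 6) ✓
(G=10, H=F36): rows 5, 12 → {D,E} = (A21, 1), (A21, 1) ✓
(G=4, H=F10): rows 6, 7, 14 → {D,E} = (A17, 11), (A17, 11), (A17, 11) ✓
(G=3, H=F36): rows 8, 9, 11 → {D,E} = (A23, 10), (A23, 10), (A23, 10) ✓
Every {G, H} value is associated with a single {D, E} value, so {G, H} → {D, E} holds.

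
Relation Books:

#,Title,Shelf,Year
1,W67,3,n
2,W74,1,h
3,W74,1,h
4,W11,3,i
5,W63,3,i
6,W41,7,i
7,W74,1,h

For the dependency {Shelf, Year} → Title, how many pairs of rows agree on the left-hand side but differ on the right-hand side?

(Shelf=1, Year=h): all 3 rows agree on Title — 0 pairs.
(Shelf=3, Year=i): violating pairs (4,5) — 1 pair.

1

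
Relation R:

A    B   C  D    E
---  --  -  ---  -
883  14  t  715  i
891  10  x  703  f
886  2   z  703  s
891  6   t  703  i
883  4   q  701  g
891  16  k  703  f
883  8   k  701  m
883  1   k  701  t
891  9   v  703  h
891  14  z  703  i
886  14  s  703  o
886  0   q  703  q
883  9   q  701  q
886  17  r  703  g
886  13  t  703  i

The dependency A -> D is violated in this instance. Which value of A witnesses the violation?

A=883: 5 rows → D takes values {715, 701} — violation
A=891: 5 rows → D = 703, 703, 703, 703, 703 ✓
A=886: 5 rows → D = 703, 703, 703, 703, 703 ✓
The only A value with inconsistent D is A=883.

883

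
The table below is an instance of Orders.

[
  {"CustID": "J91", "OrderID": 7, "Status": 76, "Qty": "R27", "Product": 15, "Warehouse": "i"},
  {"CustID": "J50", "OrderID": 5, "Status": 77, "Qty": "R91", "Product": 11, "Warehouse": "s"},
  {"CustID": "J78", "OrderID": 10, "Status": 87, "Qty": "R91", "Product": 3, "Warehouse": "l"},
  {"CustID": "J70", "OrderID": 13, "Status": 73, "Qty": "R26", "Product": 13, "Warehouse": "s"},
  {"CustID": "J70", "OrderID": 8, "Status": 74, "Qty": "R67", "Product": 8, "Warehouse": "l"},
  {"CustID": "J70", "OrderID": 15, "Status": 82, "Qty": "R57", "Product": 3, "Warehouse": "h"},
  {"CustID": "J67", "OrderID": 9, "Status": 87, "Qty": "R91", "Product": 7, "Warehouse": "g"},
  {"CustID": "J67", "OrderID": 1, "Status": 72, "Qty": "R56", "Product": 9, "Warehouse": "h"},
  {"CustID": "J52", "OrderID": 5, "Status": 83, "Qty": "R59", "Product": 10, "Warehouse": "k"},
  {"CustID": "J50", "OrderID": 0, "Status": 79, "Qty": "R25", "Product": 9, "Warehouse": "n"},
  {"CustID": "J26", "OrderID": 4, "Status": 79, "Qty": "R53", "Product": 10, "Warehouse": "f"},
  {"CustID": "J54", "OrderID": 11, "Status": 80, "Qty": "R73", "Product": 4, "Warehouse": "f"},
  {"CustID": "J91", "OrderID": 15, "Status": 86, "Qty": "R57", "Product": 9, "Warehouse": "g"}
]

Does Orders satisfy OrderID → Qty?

OrderID=7: 1 row → Qty = R27 ✓
OrderID=5: 2 rows → Qty takes values {R91, R59} — violation
OrderID=10: 1 row → Qty = R91 ✓
OrderID=13: 1 row → Qty = R26 ✓
OrderID=8: 1 row → Qty = R67 ✓
OrderID=15: 2 rows → Qty = R57, R57 ✓
OrderID=9: 1 row → Qty = R91 ✓
OrderID=1: 1 row → Qty = R56 ✓
OrderID=0: 1 row → Qty = R25 ✓
OrderID=4: 1 row → Qty = R53 ✓
OrderID=11: 1 row → Qty = R73 ✓
Two rows agree on OrderID but differ on Qty, so OrderID → Qty does not hold.

No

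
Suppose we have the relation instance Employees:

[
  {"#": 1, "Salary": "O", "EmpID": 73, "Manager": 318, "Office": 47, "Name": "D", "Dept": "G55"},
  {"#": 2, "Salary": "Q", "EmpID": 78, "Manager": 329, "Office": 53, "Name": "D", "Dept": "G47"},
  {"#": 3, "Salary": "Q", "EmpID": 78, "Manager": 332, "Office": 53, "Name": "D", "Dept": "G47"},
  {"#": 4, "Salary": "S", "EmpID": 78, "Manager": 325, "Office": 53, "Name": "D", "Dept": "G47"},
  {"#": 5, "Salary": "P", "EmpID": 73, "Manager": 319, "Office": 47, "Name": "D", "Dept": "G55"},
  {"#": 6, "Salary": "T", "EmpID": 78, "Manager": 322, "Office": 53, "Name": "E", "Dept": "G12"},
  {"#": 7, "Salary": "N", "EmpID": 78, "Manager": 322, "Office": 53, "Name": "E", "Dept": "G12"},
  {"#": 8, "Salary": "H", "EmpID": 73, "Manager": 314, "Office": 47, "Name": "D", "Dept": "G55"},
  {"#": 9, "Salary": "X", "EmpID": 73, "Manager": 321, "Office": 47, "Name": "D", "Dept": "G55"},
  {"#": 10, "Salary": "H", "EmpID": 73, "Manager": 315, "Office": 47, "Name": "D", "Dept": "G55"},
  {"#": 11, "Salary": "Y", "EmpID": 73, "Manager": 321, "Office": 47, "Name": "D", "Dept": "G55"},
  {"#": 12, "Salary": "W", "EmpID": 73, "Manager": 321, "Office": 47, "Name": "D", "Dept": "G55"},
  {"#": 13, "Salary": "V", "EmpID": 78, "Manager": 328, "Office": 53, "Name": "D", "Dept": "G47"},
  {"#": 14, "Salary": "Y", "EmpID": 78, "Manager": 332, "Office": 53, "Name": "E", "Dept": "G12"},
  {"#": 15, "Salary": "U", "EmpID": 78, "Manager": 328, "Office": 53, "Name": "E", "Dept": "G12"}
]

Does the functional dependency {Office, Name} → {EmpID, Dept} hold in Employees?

Yes

(Office=47, Name=D): rows 1, 5, 8, 9, 10, 11, 12 → {EmpID,Dept} = (73, G55), (73, G55), (73, G55), (73, G55), (73, G55), (73, G55), (73, G55) ✓
(Office=53, Name=D): rows 2, 3, 4, 13 → {EmpID,Dept} = (78, G47), (78, G47), (78, G47), (78, G47) ✓
(Office=53, Name=E): rows 6, 7, 14, 15 → {EmpID,Dept} = (78, G12), (78, G12), (78, G12), (78, G12) ✓
Every {Office, Name} value is associated with a single {EmpID, Dept} value, so {Office, Name} → {EmpID, Dept} holds.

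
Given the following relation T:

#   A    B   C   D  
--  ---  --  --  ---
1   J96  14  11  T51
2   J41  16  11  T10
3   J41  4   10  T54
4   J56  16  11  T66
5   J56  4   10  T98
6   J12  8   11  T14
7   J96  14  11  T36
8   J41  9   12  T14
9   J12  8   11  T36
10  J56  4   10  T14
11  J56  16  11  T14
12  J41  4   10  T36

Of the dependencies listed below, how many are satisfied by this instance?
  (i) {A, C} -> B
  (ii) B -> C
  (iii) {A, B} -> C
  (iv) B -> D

(i) {A, C} -> B: every LHS value maps to a single RHS value — holds.
(ii) B -> C: every LHS value maps to a single RHS value — holds.
(iii) {A, B} -> C: every LHS value maps to a single RHS value — holds.
(iv) B -> D: B=14: rows 1, 7 → D takes values {T51, T36} — violation; B=16: rows 2, 4, 11 → D takes values {T10, T66, T14} — violation; B=4: rows 3, 5, 10, 12 → D takes values {T54, T98, T14, T36} — violation; B=8: rows 6, 9 → D takes values {T14, T36} — violation — fails.
3 of the 4 dependencies hold.

3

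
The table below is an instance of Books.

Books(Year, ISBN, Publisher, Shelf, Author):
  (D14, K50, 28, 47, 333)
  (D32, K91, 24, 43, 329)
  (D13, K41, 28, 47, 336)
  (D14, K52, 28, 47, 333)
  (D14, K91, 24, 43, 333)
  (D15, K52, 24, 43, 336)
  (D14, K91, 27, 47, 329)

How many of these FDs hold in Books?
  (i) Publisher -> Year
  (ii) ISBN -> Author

(i) Publisher -> Year: Publisher=28: 3 rows → Year takes values {D14, D13} — violation; Publisher=24: 3 rows → Year takes values {D32, D14, D15} — violation — fails.
(ii) ISBN -> Author: ISBN=K91: 3 rows → Author takes values {329, 333} — violation; ISBN=K52: 2 rows → Author takes values {333, 336} — violation — fails.
None of the 2 dependencies hold.

0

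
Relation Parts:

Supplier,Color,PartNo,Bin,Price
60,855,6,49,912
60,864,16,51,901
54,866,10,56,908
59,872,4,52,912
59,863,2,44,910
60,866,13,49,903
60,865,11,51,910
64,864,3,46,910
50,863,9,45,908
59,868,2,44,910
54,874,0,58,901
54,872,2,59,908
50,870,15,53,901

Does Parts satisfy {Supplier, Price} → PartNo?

(Supplier=60, Price=912): 1 row → PartNo = 6 ✓
(Supplier=60, Price=901): 1 row → PartNo = 16 ✓
(Supplier=54, Price=908): 2 rows → PartNo takes values {10, 2} — violation
(Supplier=59, Price=912): 1 row → PartNo = 4 ✓
(Supplier=59, Price=910): 2 rows → PartNo = 2, 2 ✓
(Supplier=60, Price=903): 1 row → PartNo = 13 ✓
(Supplier=60, Price=910): 1 row → PartNo = 11 ✓
(Supplier=64, Price=910): 1 row → PartNo = 3 ✓
(Supplier=50, Price=908): 1 row → PartNo = 9 ✓
(Supplier=54, Price=901): 1 row → PartNo = 0 ✓
(Supplier=50, Price=901): 1 row → PartNo = 15 ✓
Two rows agree on {Supplier, Price} but differ on PartNo, so {Supplier, Price} → PartNo does not hold.

No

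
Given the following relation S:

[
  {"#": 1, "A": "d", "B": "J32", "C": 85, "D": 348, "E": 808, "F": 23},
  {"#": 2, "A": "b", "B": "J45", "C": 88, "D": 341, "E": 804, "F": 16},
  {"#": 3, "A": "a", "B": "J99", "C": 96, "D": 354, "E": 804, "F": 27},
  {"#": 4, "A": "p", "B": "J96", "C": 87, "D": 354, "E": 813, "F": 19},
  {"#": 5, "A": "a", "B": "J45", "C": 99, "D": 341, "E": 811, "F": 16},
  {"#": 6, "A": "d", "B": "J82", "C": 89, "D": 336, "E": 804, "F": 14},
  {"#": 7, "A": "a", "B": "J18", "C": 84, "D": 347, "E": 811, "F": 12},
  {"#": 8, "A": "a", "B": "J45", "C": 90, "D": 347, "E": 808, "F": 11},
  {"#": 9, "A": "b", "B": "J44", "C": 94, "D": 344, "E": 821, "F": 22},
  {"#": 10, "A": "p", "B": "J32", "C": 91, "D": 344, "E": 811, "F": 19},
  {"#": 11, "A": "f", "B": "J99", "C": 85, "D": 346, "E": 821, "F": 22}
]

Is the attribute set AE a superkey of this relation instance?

No

Rows 5 and 7 have the same AE value (A=a, E=811) but are distinct tuples, so AE does not determine every attribute — not a superkey.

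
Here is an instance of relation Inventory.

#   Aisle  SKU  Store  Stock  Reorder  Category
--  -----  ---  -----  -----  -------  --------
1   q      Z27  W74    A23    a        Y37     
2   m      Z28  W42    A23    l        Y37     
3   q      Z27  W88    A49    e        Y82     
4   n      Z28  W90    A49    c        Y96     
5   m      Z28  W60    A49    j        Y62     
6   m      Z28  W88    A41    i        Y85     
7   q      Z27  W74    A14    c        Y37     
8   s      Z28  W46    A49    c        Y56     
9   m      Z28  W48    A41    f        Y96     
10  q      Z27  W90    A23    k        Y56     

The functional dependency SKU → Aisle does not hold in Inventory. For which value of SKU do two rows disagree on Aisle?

Z28

SKU=Z27: rows 1, 3, 7, 10 → Aisle = q, q, q, q ✓
SKU=Z28: rows 2, 4, 5, 6, 8, 9 → Aisle takes values {m, n, s} — violation
The only SKU value with inconsistent Aisle is SKU=Z28.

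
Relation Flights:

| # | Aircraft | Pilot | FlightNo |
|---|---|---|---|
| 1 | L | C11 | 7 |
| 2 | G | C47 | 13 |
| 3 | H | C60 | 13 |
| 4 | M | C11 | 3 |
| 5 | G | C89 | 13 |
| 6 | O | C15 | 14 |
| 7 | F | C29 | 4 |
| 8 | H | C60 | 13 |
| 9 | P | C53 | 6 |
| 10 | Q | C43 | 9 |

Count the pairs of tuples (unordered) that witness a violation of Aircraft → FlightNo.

0

Aircraft=G: all 2 rows agree on FlightNo — 0 pairs.
Aircraft=H: all 2 rows agree on FlightNo — 0 pairs.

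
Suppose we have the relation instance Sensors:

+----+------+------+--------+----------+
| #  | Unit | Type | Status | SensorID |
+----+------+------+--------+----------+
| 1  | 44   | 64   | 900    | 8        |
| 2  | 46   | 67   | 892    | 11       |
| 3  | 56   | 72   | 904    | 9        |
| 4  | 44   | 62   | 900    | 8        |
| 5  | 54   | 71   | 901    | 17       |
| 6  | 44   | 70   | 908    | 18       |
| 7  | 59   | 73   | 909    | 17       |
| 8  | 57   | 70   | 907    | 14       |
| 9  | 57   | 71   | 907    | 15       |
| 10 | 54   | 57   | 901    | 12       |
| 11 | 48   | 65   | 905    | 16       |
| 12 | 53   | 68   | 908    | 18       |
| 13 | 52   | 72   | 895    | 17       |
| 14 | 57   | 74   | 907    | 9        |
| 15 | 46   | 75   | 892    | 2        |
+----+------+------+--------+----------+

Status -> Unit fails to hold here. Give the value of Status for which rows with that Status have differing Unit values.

908

Status=900: rows 1, 4 → Unit = 44, 44 ✓
Status=892: rows 2, 15 → Unit = 46, 46 ✓
Status=904: row 3 → Unit = 56 ✓
Status=901: rows 5, 10 → Unit = 54, 54 ✓
Status=908: rows 6, 12 → Unit takes values {44, 53} — violation
Status=909: row 7 → Unit = 59 ✓
Status=907: rows 8, 9, 14 → Unit = 57, 57, 57 ✓
Status=905: row 11 → Unit = 48 ✓
Status=895: row 13 → Unit = 52 ✓
The only Status value with inconsistent Unit is Status=908.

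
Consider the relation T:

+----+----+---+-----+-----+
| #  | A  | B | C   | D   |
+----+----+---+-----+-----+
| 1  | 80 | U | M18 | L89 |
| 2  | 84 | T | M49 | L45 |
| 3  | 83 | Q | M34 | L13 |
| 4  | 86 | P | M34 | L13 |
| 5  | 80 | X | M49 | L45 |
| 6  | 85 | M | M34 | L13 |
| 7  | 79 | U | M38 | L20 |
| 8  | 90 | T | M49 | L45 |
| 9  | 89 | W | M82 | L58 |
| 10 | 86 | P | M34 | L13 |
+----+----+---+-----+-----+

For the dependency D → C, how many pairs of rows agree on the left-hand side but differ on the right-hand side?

0

D=L45: all 3 rows agree on C — 0 pairs.
D=L13: all 4 rows agree on C — 0 pairs.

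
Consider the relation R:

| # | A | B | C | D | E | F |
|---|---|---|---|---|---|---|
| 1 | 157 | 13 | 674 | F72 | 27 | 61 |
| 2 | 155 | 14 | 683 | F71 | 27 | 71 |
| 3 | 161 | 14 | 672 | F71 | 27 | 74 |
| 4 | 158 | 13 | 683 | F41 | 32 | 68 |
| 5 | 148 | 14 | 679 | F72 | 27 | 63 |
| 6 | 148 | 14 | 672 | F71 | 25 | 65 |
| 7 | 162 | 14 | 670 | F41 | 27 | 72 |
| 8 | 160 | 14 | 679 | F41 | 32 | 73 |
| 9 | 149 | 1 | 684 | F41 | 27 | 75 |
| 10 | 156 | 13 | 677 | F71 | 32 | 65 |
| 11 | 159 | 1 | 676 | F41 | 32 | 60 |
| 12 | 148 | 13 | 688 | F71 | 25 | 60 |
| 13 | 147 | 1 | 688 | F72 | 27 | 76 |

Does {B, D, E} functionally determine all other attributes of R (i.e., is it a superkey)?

No

Rows 2 and 3 have the same {B, D, E} value (B=14, D=F71, E=27) but are distinct tuples, so {B, D, E} does not determine every attribute — not a superkey.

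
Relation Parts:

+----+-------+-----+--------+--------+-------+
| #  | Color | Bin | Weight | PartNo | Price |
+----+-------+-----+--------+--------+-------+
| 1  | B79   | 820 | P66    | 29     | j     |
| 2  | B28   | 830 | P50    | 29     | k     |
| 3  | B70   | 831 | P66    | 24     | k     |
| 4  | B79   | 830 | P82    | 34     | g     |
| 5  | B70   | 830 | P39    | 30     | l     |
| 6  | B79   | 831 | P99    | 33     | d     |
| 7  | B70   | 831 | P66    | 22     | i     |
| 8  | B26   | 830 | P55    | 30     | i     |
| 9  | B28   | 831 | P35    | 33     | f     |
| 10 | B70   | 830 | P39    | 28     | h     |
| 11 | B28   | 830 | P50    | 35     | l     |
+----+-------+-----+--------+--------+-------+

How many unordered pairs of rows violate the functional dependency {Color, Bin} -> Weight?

(Color=B28, Bin=830): all 2 rows agree on Weight — 0 pairs.
(Color=B70, Bin=831): all 2 rows agree on Weight — 0 pairs.
(Color=B70, Bin=830): all 2 rows agree on Weight — 0 pairs.

0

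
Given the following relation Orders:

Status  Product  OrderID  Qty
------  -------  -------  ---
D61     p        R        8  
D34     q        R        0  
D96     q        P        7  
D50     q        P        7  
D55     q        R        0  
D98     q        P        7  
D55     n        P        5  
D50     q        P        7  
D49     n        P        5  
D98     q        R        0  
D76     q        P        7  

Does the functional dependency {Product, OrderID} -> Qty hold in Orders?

Yes

(Product=p, OrderID=R): 1 row → Qty = 8 ✓
(Product=q, OrderID=R): 3 rows → Qty = 0, 0, 0 ✓
(Product=q, OrderID=P): 5 rows → Qty = 7, 7, 7, 7, 7 ✓
(Product=n, OrderID=P): 2 rows → Qty = 5, 5 ✓
Every {Product, OrderID} value is associated with a single Qty value, so {Product, OrderID} -> Qty holds.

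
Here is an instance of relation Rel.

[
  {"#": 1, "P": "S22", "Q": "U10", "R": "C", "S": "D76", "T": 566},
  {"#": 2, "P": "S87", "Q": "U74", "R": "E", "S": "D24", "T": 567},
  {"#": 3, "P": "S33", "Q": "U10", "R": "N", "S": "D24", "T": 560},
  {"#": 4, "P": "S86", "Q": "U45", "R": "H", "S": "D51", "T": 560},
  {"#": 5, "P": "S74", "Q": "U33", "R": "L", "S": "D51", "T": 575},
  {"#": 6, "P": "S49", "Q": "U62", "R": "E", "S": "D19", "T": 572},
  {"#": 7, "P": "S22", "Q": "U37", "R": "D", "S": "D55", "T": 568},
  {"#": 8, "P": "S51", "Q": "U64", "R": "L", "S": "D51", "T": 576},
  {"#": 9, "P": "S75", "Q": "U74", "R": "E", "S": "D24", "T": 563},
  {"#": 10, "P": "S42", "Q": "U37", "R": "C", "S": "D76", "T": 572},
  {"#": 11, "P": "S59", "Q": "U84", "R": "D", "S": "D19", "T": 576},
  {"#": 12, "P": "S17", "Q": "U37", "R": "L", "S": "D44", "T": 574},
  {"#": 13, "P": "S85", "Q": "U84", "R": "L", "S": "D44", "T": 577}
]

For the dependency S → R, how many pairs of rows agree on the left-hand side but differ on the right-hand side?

5

S=D76: all 2 rows agree on R — 0 pairs.
S=D24: violating pairs (2,3), (3,9) — 2 pairs.
S=D51: violating pairs (4,5), (4,8) — 2 pairs.
S=D19: violating pairs (6,11) — 1 pair.
S=D44: all 2 rows agree on R — 0 pairs.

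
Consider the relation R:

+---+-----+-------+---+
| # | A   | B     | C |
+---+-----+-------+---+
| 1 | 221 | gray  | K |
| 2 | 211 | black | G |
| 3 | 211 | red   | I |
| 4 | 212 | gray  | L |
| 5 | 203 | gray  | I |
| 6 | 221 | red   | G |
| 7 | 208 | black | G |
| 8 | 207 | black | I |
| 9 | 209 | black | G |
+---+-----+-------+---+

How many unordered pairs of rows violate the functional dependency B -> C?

7

B=gray: violating pairs (1,4), (1,5), (4,5) — 3 pairs.
B=black: violating pairs (2,8), (7,8), (8,9) — 3 pairs.
B=red: violating pairs (3,6) — 1 pair.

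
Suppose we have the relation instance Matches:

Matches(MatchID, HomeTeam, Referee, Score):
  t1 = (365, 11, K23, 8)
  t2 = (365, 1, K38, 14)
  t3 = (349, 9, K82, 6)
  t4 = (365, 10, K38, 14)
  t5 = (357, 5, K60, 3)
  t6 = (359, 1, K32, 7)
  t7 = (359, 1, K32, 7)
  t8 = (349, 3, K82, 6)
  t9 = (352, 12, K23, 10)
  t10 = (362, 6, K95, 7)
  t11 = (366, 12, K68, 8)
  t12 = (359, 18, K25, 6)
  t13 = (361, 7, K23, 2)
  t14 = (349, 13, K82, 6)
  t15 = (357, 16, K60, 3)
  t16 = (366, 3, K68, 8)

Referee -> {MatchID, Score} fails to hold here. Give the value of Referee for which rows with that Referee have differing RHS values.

K23

Referee=K23: rows 1, 9, 13 → {MatchID,Score} takes values {(365, 8), (352, 10), (361, 2)} — violation
Referee=K38: rows 2, 4 → {MatchID,Score} = (365, 14), (365, 14) ✓
Referee=K82: rows 3, 8, 14 → {MatchID,Score} = (349, 6), (349, 6), (349, 6) ✓
Referee=K60: rows 5, 15 → {MatchID,Score} = (357, 3), (357, 3) ✓
Referee=K32: rows 6, 7 → {MatchID,Score} = (359, 7), (359, 7) ✓
Referee=K95: row 10 → {MatchID,Score} = (362, 7) ✓
Referee=K68: rows 11, 16 → {MatchID,Score} = (366, 8), (366, 8) ✓
Referee=K25: row 12 → {MatchID,Score} = (359, 6) ✓
The only Referee value with inconsistent RHS is Referee=K23.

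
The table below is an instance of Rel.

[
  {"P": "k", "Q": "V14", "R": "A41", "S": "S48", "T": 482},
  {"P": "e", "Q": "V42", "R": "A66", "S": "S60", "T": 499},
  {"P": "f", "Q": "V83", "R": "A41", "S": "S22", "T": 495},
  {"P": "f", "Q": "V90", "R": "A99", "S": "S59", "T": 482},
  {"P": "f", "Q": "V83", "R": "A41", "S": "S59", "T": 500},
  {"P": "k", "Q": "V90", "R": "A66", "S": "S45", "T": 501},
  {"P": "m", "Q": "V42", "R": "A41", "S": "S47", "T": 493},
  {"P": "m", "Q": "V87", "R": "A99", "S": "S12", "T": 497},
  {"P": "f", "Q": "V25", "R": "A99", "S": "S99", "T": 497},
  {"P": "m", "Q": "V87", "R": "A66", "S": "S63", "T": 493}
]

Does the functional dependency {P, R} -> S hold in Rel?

(P=k, R=A41): 1 row → S = S48 ✓
(P=e, R=A66): 1 row → S = S60 ✓
(P=f, R=A41): 2 rows → S takes values {S22, S59} — violation
(P=f, R=A99): 2 rows → S takes values {S59, S99} — violation
(P=k, R=A66): 1 row → S = S45 ✓
(P=m, R=A41): 1 row → S = S47 ✓
(P=m, R=A99): 1 row → S = S12 ✓
(P=m, R=A66): 1 row → S = S63 ✓
Two rows agree on {P, R} but differ on S, so {P, R} -> S does not hold.

No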